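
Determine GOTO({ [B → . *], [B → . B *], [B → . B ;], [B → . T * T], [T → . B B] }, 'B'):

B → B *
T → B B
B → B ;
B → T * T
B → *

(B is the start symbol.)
GOTO(I, 'B') = CLOSURE({ [A → αX.β] : [A → α.Xβ] ∈ I, X = 'B' })

Items with dot before 'B', with the dot advanced:
  [B → . B *] → [B → B . *]
  [B → . B ;] → [B → B . ;]
  [T → . B B] → [T → B . B]
Closure of the advanced items:
  [T → B . B] has the dot before B: add [B → . B *], [B → . B ;], [B → . T * T], [B → . *]
  [B → . T * T] has the dot before T: add [T → . B B]

GOTO = { [B → . *], [B → . B *], [B → . B ;], [B → . T * T], [B → B . *], [B → B . ;], [T → . B B], [T → B . B] }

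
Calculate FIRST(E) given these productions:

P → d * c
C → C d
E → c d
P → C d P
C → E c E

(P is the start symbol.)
From E → c d:
  - c is a terminal: add 'c' and stop

Collecting: FIRST(E) = { 'c' }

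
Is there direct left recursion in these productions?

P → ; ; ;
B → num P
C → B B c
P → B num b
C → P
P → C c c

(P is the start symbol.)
No direct left recursion

Direct left recursion occurs when N → N α for some non-terminal N (the right-hand side begins with the left-hand side itself).

P → ; ; ;: starts with ';'
B → num P: starts with num
C → B B c: starts with B
P → B num b: starts with B
C → P: starts with P
P → C c c: starts with C

No direct left recursion found.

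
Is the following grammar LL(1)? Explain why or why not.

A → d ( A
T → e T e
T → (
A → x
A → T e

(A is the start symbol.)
Yes, the grammar is LL(1).

A grammar is LL(1) if for each non-terminal N with multiple productions, the predict sets of those productions are pairwise disjoint, where PREDICT(N → α) = (FIRST(α) \ {ε}) ∪ (FOLLOW(N) if α ⇒* ε).

Relevant sets:
  FIRST(T) = { '(', 'e' }

For A:
  PREDICT(A → d '(' A) = { 'd' }
  PREDICT(A → x) = { 'x' }
  PREDICT(A → T e) = { '(', 'e' }
For T:
  PREDICT(T → e T e) = { 'e' }
  PREDICT(T → '(') = { '(' }

All predict sets are disjoint. The grammar IS LL(1).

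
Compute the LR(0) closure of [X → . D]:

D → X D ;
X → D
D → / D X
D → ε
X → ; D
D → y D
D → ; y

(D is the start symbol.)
Start with: [X → . D]
  [X → . D] has the dot before D: add [D → . X D ;], [D → . / D X], [D → .], [D → . y D], [D → . ; y]
  [D → . X D ;] has the dot before X: add [X → . ; D]
No further items can be added.

CLOSURE = { [D → . / D X], [D → . ; y], [D → . X D ;], [D → . y D], [D → .], [X → . ; D], [X → . D] }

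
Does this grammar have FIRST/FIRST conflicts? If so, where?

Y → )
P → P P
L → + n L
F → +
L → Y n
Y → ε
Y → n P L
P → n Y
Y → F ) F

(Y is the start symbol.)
Yes. P → P P / P → n Y on { 'n' }; L → '+' n L / L → Y n on { '+' }

A FIRST/FIRST conflict occurs when two productions N → α and N → β for the same non-terminal have FIRST(α) ∩ FIRST(β) ≠ ∅ (with ε ∈ FIRST of a nullable right-hand side, so two nullable alternatives also conflict).

FIRST sets of the non-terminals at (or reachable through a nullable prefix from) the front of some alternative:
  FIRST(F) = { '+' }
  FIRST(P) = { 'n' }
  FIRST(Y) = { ')', '+', 'n', ε }

Productions for Y:
  Y → ): FIRST = { ')' }
  Y → ε: FIRST = { ε }
  Y → n P L: FIRST = { 'n' }
  Y → F ) F: FIRST = { '+' }
Productions for P:
  P → P P: FIRST = { 'n' }
  P → n Y: FIRST = { 'n' }
Productions for L:
  L → + n L: FIRST = { '+' }
  L → Y n: FIRST = { ')', '+', 'n' }
F has only one production, so no FIRST/FIRST conflict is possible there.

Conflict for P: P → P P and P → n Y
  Overlap: { 'n' }
Conflict for L: L → + n L and L → Y n
  Overlap: { '+' }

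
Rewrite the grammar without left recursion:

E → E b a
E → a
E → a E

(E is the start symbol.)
E → a E'
E → a E E'
E' → b a E'
E' → ε

E is directly left-recursive. The standard transformation for
  A → A α₁ | ... | A α_m | β₁ | ... | β_n
is
  A  → β₁ A' | ... | β_n A'
  A' → α₁ A' | ... | α_m A' | ε

E → a becomes E → a E'
E → a E becomes E → a E E'
E → E b a becomes E' → b a E'
Add E' → ε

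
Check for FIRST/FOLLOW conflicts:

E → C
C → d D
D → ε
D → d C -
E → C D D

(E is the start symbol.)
Yes. D → d C '-' with FOLLOW(D) on { 'd' }

Nullable non-terminals: D.

D: nullable alternative(s) D → ε; FOLLOW(D) = { $, '-', 'd' }
  D → ε: FIRST \ {ε} = { } — this is the only nullable alternative, skip
  D → d C -: FIRST \ {ε} = { 'd' } — overlaps FOLLOW(D) on { 'd' }: CONFLICT

C, E have no nullable alternative, so no FIRST/FOLLOW check is needed there.

So the grammar has 1 FIRST/FOLLOW conflict (marked CONFLICT above).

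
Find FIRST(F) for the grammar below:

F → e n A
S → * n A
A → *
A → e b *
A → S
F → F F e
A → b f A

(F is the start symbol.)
{ 'e' }

To compute FIRST(F), examine every production with F on the left-hand side, reading each right-hand side left to right until a non-nullable symbol is reached.

From F → e n A:
  - e is a terminal: add 'e' and stop
From F → F F e:
  - F is the symbol being defined: contributes nothing new
    F is not nullable, so stop

Collecting: FIRST(F) = { 'e' }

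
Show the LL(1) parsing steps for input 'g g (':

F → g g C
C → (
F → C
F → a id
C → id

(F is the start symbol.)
Stack is shown with the top on the left.

Stack    Input    Action
------------------------
F $      g g ( $  output F → g g C
g g C $  g g ( $  match 'g'
g C $    g ( $    match 'g'
C $      ( $      output C → (
( $      ( $      match '('
$        $        accept

The string is accepted.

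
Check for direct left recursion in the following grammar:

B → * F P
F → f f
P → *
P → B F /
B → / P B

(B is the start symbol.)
Direct left recursion occurs when N → N α for some non-terminal N (the right-hand side begins with the left-hand side itself).

B → * F P: starts with '*'
F → f f: starts with f
P → *: starts with '*'
P → B F /: starts with B
B → / P B: starts with '/'

No direct left recursion found.

Answer: No direct left recursion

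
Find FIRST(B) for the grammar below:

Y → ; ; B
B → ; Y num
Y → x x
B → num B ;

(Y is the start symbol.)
{ ';', 'num' }

From B → ; Y num:
  - ';' is a terminal: add ';' and stop
From B → num B ;:
  - num is a terminal: add 'num' and stop

Collecting: FIRST(B) = { ';', 'num' }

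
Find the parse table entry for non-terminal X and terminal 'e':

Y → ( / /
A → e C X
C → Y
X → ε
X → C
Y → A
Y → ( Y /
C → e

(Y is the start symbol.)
X → ε, X → C

To find M[X, 'e'], we find productions for X where 'e' is in the predict set (PREDICT(N → α) = (FIRST(α) \ {ε}) ∪ (FOLLOW(N) if α ⇒* ε)).

Relevant sets:
  FIRST(C) = { '(', 'e' }
  FOLLOW(X) = { $, '(', '/', 'e' }

X → ε: PREDICT = { $, '(', '/', 'e' }
  'e' is in predict set, so this production goes in M[X, 'e']
X → C: PREDICT = { '(', 'e' }
  'e' is in predict set, so this production goes in M[X, 'e']

M[X, 'e'] = X → ε, X → C  (a multiply-defined cell — the grammar is not LL(1))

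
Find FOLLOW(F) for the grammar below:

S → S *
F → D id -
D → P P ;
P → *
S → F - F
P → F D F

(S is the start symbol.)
{ $, '*', '-', ';' }

To compute FOLLOW(F), find every occurrence of F on a right-hand side N → α F β: add FIRST(β) \ {ε}, and if β is empty or nullable also add FOLLOW(N). Iterate to a fixed point.

In S → F - F: F is followed by '-' F, add FIRST('-' F) \ {ε} = { '-' }
In S → F - F: F is at the end, add FOLLOW(S)
In P → F D F: F is followed by D F, add FIRST(D F) \ {ε} = { '*' }
In P → F D F: F is at the end, add FOLLOW(P)

The FOLLOW sets referred to above (computed the same way, to a fixed point):
  FOLLOW(S) = { $, '*' }
  FOLLOW(P) = { '*', ';' }

Taking the union: FOLLOW(F) = { $, '*', '-', ';' }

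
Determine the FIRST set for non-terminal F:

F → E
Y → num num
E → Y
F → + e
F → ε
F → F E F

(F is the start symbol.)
FIRST sets of the other non-terminals involved (by the same procedure, iterated to a fixed point):
  FIRST(E) = { 'num' }

From F → E:
  - E is a non-terminal: add FIRST(E) \ {ε} = { 'num' }
    E is not nullable, so stop
From F → + e:
  - '+' is a terminal: add '+' and stop
From F → ε:
  - ε-production, so ε ∈ FIRST(F)
From F → F E F:
  - F is the symbol being defined: contributes nothing new
    F is nullable, so continue to the next symbol
  - E is a non-terminal: add FIRST(E) \ {ε} = { 'num' }
    E is not nullable, so stop

Collecting: FIRST(F) = { '+', 'num', ε }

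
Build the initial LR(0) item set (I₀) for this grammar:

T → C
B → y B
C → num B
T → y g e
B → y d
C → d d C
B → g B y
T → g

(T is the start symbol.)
{ [C → . d d C], [C → . num B], [T → . C], [T → . g], [T → . y g e], [T' → . T] }

First, augment the grammar with T' → T
I₀ = CLOSURE({ [T' → . T] }):
  [T' → . T] has the dot before T: add [T → . C], [T → . y g e], [T → . g]
  [T → . C] has the dot before C: add [C → . num B], [C → . d d C]
No further items can be added.

I₀ = { [C → . d d C], [C → . num B], [T → . C], [T → . g], [T → . y g e], [T' → . T] }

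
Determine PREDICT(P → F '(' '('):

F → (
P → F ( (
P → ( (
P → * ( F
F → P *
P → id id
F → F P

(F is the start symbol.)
{ '(', '*', 'id' }

PREDICT(P → F '(' '(') = (FIRST(RHS) \ {ε}) ∪ (FOLLOW(P) if ε ∈ FIRST(RHS), i.e. RHS ⇒* ε)
FIRST(F) = { '(', '*', 'id' }
FIRST(F '(' '(') = { '(', '*', 'id' }
ε ∉ FIRST(F '(' '('), so FOLLOW(P) is not added.
PREDICT(P → F '(' '(') = { '(', '*', 'id' }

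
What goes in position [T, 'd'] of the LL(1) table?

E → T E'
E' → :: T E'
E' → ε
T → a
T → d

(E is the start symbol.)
To find M[T, 'd'], we find productions for T where 'd' is in the predict set (PREDICT(N → α) = (FIRST(α) \ {ε}) ∪ (FOLLOW(N) if α ⇒* ε)).

T → a: PREDICT = { 'a' }
T → d: PREDICT = { 'd' }
  'd' is in predict set, so this production goes in M[T, 'd']

M[T, 'd'] = T → d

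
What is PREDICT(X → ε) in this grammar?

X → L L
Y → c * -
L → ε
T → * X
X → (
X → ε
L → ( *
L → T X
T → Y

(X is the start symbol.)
{ $, '(', '*', 'c' }

PREDICT(X → ε) = (FIRST(RHS) \ {ε}) ∪ (FOLLOW(X) if ε ∈ FIRST(RHS), i.e. RHS ⇒* ε)
The right-hand side is ε (FIRST(ε) = { ε }), so the predict set is FOLLOW(X) = { $, '(', '*', 'c' }
PREDICT(X → ε) = { $, '(', '*', 'c' }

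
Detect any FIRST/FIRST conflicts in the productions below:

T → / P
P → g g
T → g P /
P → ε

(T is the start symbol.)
No FIRST/FIRST conflicts.

Productions for T:
  T → / P: FIRST = { '/' }
  T → g P /: FIRST = { 'g' }
Productions for P:
  P → g g: FIRST = { 'g' }
  P → ε: FIRST = { ε }

All alternatives of each non-terminal have pairwise disjoint FIRST sets.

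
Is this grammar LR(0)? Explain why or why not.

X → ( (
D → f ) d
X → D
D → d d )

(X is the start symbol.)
A grammar is LR(0) if no state in the canonical LR(0) collection has:
  - both a shift item (dot before a terminal) and a complete item (shift-reduce conflict), or
  - two or more complete items (reduce-reduce conflict; the accept item [X' → X .] counts as a complete item here).

Augment with X' → X and build the canonical LR(0) collection (I0 = CLOSURE({[X' → . X]}), then GOTO on every symbol after a dot until no new states appear). It has 11 states:
  I0: { [D → . d d )], [D → . f ) d], [X → . ( (], [X → . D], [X' → . X] }  — shift
  I1: { [X → ( . (] }  — shift
  I2: { [X → D .] }  — reduce
  I3: { [X' → X .] }  — accept
  I4: { [D → d . d )] }  — shift
  I5: { [D → f . ) d] }  — shift
  I6: { [D → f ) . d] }  — shift
  I7: { [D → f ) d .] }  — reduce
  I8: { [D → d d . )] }  — shift
  I9: { [D → d d ) .] }  — reduce
  I10: { [X → ( ( .] }  — reduce

Every state is either a pure shift/goto state or contains exactly one complete item and nothing to shift — no conflicts. The grammar is LR(0).

Answer: Yes, the grammar is LR(0)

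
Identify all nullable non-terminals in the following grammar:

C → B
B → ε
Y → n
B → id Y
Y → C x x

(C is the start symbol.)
A non-terminal is nullable if it can derive ε (the empty string): either it has an ε-production, or it has a production whose right-hand side consists entirely of nullable non-terminals.

ε-productions: B → ε
So B is immediately nullable.
C → B: every symbol on the right is nullable, so C is nullable too.
No further non-terminal can be added: every production for the remaining non-terminals contains a terminal or a non-nullable non-terminal.
Nullable = { 'B', 'C' }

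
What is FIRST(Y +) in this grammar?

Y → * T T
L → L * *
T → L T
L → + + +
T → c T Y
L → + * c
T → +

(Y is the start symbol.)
{ '*' }

FIRST sets of the non-terminals involved (from the grammar, by fixed-point iteration):
  FIRST(Y) = { '*' }

To compute FIRST(Y +), process the symbols left to right:
Symbol Y is a non-terminal. Add FIRST(Y) \ {ε} = { '*' }
Y is not nullable (ε ∉ FIRST(Y)), so stop here.
FIRST(Y +) = { '*' }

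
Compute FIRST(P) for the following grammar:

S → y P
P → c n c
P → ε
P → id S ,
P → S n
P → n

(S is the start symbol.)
{ 'c', 'id', 'n', 'y', ε }

FIRST sets of the other non-terminals involved (by the same procedure, iterated to a fixed point):
  FIRST(S) = { 'y' }

From P → c n c:
  - c is a terminal: add 'c' and stop
From P → ε:
  - ε-production, so ε ∈ FIRST(P)
From P → id S ,:
  - id is a terminal: add 'id' and stop
From P → S n:
  - S is a non-terminal: add FIRST(S) \ {ε} = { 'y' }
    S is not nullable, so stop
From P → n:
  - n is a terminal: add 'n' and stop

Collecting: FIRST(P) = { 'c', 'id', 'n', 'y', ε }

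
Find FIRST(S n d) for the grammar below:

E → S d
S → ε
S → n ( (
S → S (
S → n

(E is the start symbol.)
FIRST sets of the non-terminals involved (from the grammar, by fixed-point iteration):
  FIRST(S) = { '(', 'n', ε }

To compute FIRST(S n d), process the symbols left to right:
Symbol S is a non-terminal. Add FIRST(S) \ {ε} = { '(', 'n' }
S is nullable (ε ∈ FIRST(S)), continue to the next symbol.
Symbol n is a terminal. Add 'n' and stop.
FIRST(S n d) = { '(', 'n' }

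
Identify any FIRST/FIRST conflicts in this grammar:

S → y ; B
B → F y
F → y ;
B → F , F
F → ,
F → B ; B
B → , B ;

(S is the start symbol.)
FIRST sets of the non-terminals at (or reachable through a nullable prefix from) the front of some alternative:
  FIRST(F) = { ',', 'y' }
  FIRST(B) = { ',', 'y' }

Productions for B:
  B → F y: FIRST = { ',', 'y' }
  B → F , F: FIRST = { ',', 'y' }
  B → , B ;: FIRST = { ',' }
Productions for F:
  F → y ;: FIRST = { 'y' }
  F → ,: FIRST = { ',' }
  F → B ; B: FIRST = { ',', 'y' }
S has only one production, so no FIRST/FIRST conflict is possible there.

Conflict for B: B → F y and B → F , F
  Overlap: { ',', 'y' }
Conflict for B: B → F y and B → , B ;
  Overlap: { ',' }
Conflict for B: B → F , F and B → , B ;
  Overlap: { ',' }
Conflict for F: F → y ; and F → B ; B
  Overlap: { 'y' }
Conflict for F: F → , and F → B ; B
  Overlap: { ',' }

Answer: Yes. B → F y / B → F ',' F on { ',', 'y' }; B → F y / B → ',' B ';' on { ',' }; B → F ',' F / B → ',' B ';' on { ',' }; F → y ';' / F → B ';' B on { 'y' }; F → ',' / F → B ';' B on { ',' }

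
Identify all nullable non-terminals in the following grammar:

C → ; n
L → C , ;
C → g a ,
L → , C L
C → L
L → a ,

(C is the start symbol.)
There are no ε-productions, so no non-terminal can derive ε.
No non-terminals are nullable.

Answer: None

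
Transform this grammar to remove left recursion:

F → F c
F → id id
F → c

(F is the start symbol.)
F is directly left-recursive. The standard transformation for
  A → A α₁ | ... | A α_m | β₁ | ... | β_n
is
  A  → β₁ A' | ... | β_n A'
  A' → α₁ A' | ... | α_m A' | ε

F → id id becomes F → id id F'
F → c becomes F → c F'
F → F c becomes F' → c F'
Add F' → ε

Resulting grammar:
F → id id F'
F → c F'
F' → c F'
F' → ε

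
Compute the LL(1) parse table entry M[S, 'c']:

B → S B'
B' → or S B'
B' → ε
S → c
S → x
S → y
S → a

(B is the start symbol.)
S → c

To find M[S, 'c'], we find productions for S where 'c' is in the predict set (PREDICT(N → α) = (FIRST(α) \ {ε}) ∪ (FOLLOW(N) if α ⇒* ε)).

S → c: PREDICT = { 'c' }
  'c' is in predict set, so this production goes in M[S, 'c']
S → x: PREDICT = { 'x' }
S → y: PREDICT = { 'y' }
S → a: PREDICT = { 'a' }

M[S, 'c'] = S → c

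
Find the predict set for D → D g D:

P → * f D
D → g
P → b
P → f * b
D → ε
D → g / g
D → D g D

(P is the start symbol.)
PREDICT(D → D g D) = (FIRST(RHS) \ {ε}) ∪ (FOLLOW(D) if ε ∈ FIRST(RHS), i.e. RHS ⇒* ε)
FIRST(D) = { 'g', ε }
FIRST(D g D) = { 'g' }
ε ∉ FIRST(D g D), so FOLLOW(D) is not added.
PREDICT(D → D g D) = { 'g' }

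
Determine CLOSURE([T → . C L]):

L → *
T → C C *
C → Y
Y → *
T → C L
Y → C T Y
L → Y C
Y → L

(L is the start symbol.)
{ [C → . Y], [L → . *], [L → . Y C], [T → . C L], [Y → . *], [Y → . C T Y], [Y → . L] }

Start with: [T → . C L]
  [T → . C L] has the dot before C: add [C → . Y]
  [C → . Y] has the dot before Y: add [Y → . *], [Y → . C T Y], [Y → . L]
  [Y → . L] has the dot before L: add [L → . *], [L → . Y C]
No further items can be added.

CLOSURE = { [C → . Y], [L → . *], [L → . Y C], [T → . C L], [Y → . *], [Y → . C T Y], [Y → . L] }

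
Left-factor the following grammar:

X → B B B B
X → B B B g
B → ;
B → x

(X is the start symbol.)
X → B B B X'
X' → B
X' → g
B → ;
B → x

Left-factoring transforms A → αβ₁ | αβ₂ into A → αA' and A' → β₁ | β₂
(α is the longest common prefix among the alternatives). Repeat until
no nonterminal has two alternatives with a common prefix.

Round 1: X has alternatives sharing prefix 'B B B'. Introduce X': X → B B B X'
  Add: X' → B
  Add: X' → g

No remaining common prefixes — done.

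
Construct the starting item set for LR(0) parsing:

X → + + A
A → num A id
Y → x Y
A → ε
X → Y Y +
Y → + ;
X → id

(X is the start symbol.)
{ [X → . + + A], [X → . Y Y +], [X → . id], [X' → . X], [Y → . + ;], [Y → . x Y] }

First, augment the grammar with X' → X
I₀ = CLOSURE({ [X' → . X] }):
  [X' → . X] has the dot before X: add [X → . + + A], [X → . Y Y +], [X → . id]
  [X → . Y Y +] has the dot before Y: add [Y → . x Y], [Y → . + ;]
No further items can be added.

I₀ = { [X → . + + A], [X → . Y Y +], [X → . id], [X' → . X], [Y → . + ;], [Y → . x Y] }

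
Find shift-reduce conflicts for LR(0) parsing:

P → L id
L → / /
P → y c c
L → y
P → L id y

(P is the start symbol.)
Yes — I4: [L → y .] vs [P → y . c c]; I7: [P → L id .] vs [P → L id . y]

Augment with P' → P and build the canonical LR(0) collection (I0 = CLOSURE({[P' → . P]}), then GOTO on every symbol after a dot until no new states appear). It has 10 states:
  I0: { [L → . / /], [L → . y], [P → . L id y], [P → . L id], [P → . y c c], [P' → . P] }  — shift
  I1: { [L → / . /] }  — shift
  I2: { [P → L . id y], [P → L . id] }  — shift
  I3: { [P' → P .] }  — accept
  I4: { [L → y .], [P → y . c c] }  — shift, reduce
  I5: { [P → y c . c] }  — shift
  I6: { [P → y c c .] }  — reduce
  I7: { [P → L id . y], [P → L id .] }  — shift, reduce
  I8: { [P → L id y .] }  — reduce
  I9: { [L → / / .] }  — reduce

I4 contains reduce item [L → y .] and shift item [P → y . c c] — shift-reduce conflict.
I7 contains reduce item [P → L id .] and shift item [P → L id . y] — shift-reduce conflict.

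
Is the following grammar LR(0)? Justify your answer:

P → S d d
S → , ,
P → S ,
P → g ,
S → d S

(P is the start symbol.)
Yes, the grammar is LR(0)

Augment with P' → P and build the canonical LR(0) collection (I0 = CLOSURE({[P' → . P]}), then GOTO on every symbol after a dot until no new states appear). It has 12 states:
  I0: { [P → . S ,], [P → . S d d], [P → . g ,], [P' → . P], [S → . , ,], [S → . d S] }  — shift
  I1: { [S → , . ,] }  — shift
  I2: { [P' → P .] }  — accept
  I3: { [P → S . ,], [P → S . d d] }  — shift
  I4: { [S → . , ,], [S → . d S], [S → d . S] }  — shift
  I5: { [P → g . ,] }  — shift
  I6: { [P → g , .] }  — reduce
  I7: { [S → d S .] }  — reduce
  I8: { [P → S , .] }  — reduce
  I9: { [P → S d . d] }  — shift
  I10: { [P → S d d .] }  — reduce
  I11: { [S → , , .] }  — reduce

Every state is either a pure shift/goto state or contains exactly one complete item and nothing to shift — no conflicts. The grammar is LR(0).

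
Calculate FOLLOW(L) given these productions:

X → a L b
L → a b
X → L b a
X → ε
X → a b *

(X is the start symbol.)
{ 'b' }

In X → a L b: L is followed by b, add FIRST(b) \ {ε} = { 'b' }
In X → L b a: L is followed by b a, add FIRST(b a) \ {ε} = { 'b' }

Taking the union: FOLLOW(L) = { 'b' }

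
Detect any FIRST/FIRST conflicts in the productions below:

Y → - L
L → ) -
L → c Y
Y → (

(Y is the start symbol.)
No FIRST/FIRST conflicts.

A FIRST/FIRST conflict occurs when two productions N → α and N → β for the same non-terminal have FIRST(α) ∩ FIRST(β) ≠ ∅ (with ε ∈ FIRST of a nullable right-hand side, so two nullable alternatives also conflict).

Productions for Y:
  Y → - L: FIRST = { '-' }
  Y → (: FIRST = { '(' }
Productions for L:
  L → ) -: FIRST = { ')' }
  L → c Y: FIRST = { 'c' }

All alternatives of each non-terminal have pairwise disjoint FIRST sets.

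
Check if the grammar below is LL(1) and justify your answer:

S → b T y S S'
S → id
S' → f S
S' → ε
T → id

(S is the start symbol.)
No. Predict set conflict for S': { 'f' }

A grammar is LL(1) if for each non-terminal N with multiple productions, the predict sets of those productions are pairwise disjoint, where PREDICT(N → α) = (FIRST(α) \ {ε}) ∪ (FOLLOW(N) if α ⇒* ε).

Relevant sets:
  FOLLOW(S') = { $, 'f' }

For S:
  PREDICT(S → b T y S S') = { 'b' }
  PREDICT(S → id) = { 'id' }
For S':
  PREDICT(S' → f S) = { 'f' }
  PREDICT(S' → ε) = { $, 'f' }
T has a single production, so nothing to check there.

Conflict found: Predict set conflict for S': { 'f' }
The grammar is NOT LL(1).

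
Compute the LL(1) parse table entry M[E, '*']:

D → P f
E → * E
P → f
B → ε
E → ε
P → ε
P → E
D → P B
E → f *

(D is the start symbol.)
E → * E

To find M[E, '*'], we find productions for E where '*' is in the predict set (PREDICT(N → α) = (FIRST(α) \ {ε}) ∪ (FOLLOW(N) if α ⇒* ε)).

Relevant sets:
  FOLLOW(E) = { $, 'f' }

E → * E: PREDICT = { '*' }
  '*' is in predict set, so this production goes in M[E, '*']
E → ε: PREDICT = { $, 'f' }
E → f *: PREDICT = { 'f' }

M[E, '*'] = E → * E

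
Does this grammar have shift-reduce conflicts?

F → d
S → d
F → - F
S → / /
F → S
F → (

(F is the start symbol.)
No shift-reduce conflicts

A shift-reduce conflict occurs when an LR(0) state has both:
  - a complete (reduce) item [A → α .] (dot at the end), and
  - a shift item [B → β . c γ] (dot before a terminal).

Augment with F' → F and build the canonical LR(0) collection (I0 = CLOSURE({[F' → . F]}), then GOTO on every symbol after a dot until no new states appear). It has 9 states:
  I0: { [F → . (], [F → . - F], [F → . S], [F → . d], [F' → . F], [S → . / /], [S → . d] }  — shift
  I1: { [F → ( .] }  — reduce
  I2: { [F → - . F], [F → . (], [F → . - F], [F → . S], [F → . d], [S → . / /], [S → . d] }  — shift
  I3: { [S → / . /] }  — shift
  I4: { [F' → F .] }  — accept
  I5: { [F → S .] }  — reduce
  I6: { [F → d .], [S → d .] }  — 2 reduces
  I7: { [S → / / .] }  — reduce
  I8: { [F → - F .] }  — reduce

No state contains both a complete item and a shift item.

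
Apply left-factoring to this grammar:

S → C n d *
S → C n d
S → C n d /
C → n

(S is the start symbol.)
S → C n d S'
S' → *
S' → ε
S' → /
C → n

Left-factoring transforms A → αβ₁ | αβ₂ into A → αA' and A' → β₁ | β₂
(α is the longest common prefix among the alternatives). Repeat until
no nonterminal has two alternatives with a common prefix.

Round 1: S has alternatives sharing prefix 'C n d'. Introduce S': S → C n d S'
  Add: S' → *
  Add: S' → ε
  Add: S' → /

No remaining common prefixes — done.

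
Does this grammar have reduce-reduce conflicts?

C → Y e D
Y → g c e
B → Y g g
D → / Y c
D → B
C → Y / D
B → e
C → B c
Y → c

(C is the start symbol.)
Augment with C' → C and build the canonical LR(0) collection (I0 = CLOSURE({[C' → . C]}), then GOTO on every symbol after a dot until no new states appear). It has 21 states:
  I0: { [B → . Y g g], [B → . e], [C → . B c], [C → . Y / D], [C → . Y e D], [C' → . C], [Y → . c], [Y → . g c e] }  — shift
  I1: { [C → B . c] }  — shift
  I2: { [C' → C .] }  — accept
  I3: { [B → Y . g g], [C → Y . / D], [C → Y . e D] }  — shift
  I4: { [Y → c .] }  — reduce
  I5: { [B → e .] }  — reduce
  I6: { [Y → g . c e] }  — shift
  I7: { [Y → g c . e] }  — shift
  I8: { [Y → g c e .] }  — reduce
  I9: { [B → . Y g g], [B → . e], [C → Y / . D], [D → . / Y c], [D → . B], [Y → . c], [Y → . g c e] }  — shift
  I10: { [B → . Y g g], [B → . e], [C → Y e . D], [D → . / Y c], [D → . B], [Y → . c], [Y → . g c e] }  — shift
  I11: { [B → Y g . g] }  — shift
  I12: { [B → Y g g .] }  — reduce
  I13: { [D → / . Y c], [Y → . c], [Y → . g c e] }  — shift
  I14: { [D → B .] }  — reduce
  I15: { [C → Y e D .] }  — reduce
  I16: { [B → Y . g g] }  — shift
  I17: { [D → / Y . c] }  — shift
  I18: { [D → / Y c .] }  — reduce
  I19: { [C → Y / D .] }  — reduce
  I20: { [C → B c .] }  — reduce

No state contains more than one complete item.

Answer: No reduce-reduce conflicts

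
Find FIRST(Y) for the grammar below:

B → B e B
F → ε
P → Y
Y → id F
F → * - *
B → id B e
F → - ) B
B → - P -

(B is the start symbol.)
{ 'id' }

From Y → id F:
  - id is a terminal: add 'id' and stop

Collecting: FIRST(Y) = { 'id' }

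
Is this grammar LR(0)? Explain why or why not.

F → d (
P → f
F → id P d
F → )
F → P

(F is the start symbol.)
A grammar is LR(0) if no state in the canonical LR(0) collection has:
  - both a shift item (dot before a terminal) and a complete item (shift-reduce conflict), or
  - two or more complete items (reduce-reduce conflict; the accept item [F' → F .] counts as a complete item here).

Augment with F' → F and build the canonical LR(0) collection (I0 = CLOSURE({[F' → . F]}), then GOTO on every symbol after a dot until no new states appear). It has 10 states:
  I0: { [F → . )], [F → . P], [F → . d (], [F → . id P d], [F' → . F], [P → . f] }  — shift
  I1: { [F → ) .] }  — reduce
  I2: { [F' → F .] }  — accept
  I3: { [F → P .] }  — reduce
  I4: { [F → d . (] }  — shift
  I5: { [P → f .] }  — reduce
  I6: { [F → id . P d], [P → . f] }  — shift
  I7: { [F → id P . d] }  — shift
  I8: { [F → id P d .] }  — reduce
  I9: { [F → d ( .] }  — reduce

Every state is either a pure shift/goto state or contains exactly one complete item and nothing to shift — no conflicts. The grammar is LR(0).

Answer: Yes, the grammar is LR(0)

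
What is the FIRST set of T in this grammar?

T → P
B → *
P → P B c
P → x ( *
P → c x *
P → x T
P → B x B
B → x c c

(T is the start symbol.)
To compute FIRST(T), examine every production with T on the left-hand side, reading each right-hand side left to right until a non-nullable symbol is reached.

FIRST sets of the other non-terminals involved (by the same procedure, iterated to a fixed point):
  FIRST(P) = { '*', 'c', 'x' }

From T → P:
  - P is a non-terminal: add FIRST(P) \ {ε} = { '*', 'c', 'x' }
    P is not nullable, so stop

Collecting: FIRST(T) = { '*', 'c', 'x' }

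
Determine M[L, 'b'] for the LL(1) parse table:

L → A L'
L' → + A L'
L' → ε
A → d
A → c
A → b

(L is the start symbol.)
To find M[L, 'b'], we find productions for L where 'b' is in the predict set (PREDICT(N → α) = (FIRST(α) \ {ε}) ∪ (FOLLOW(N) if α ⇒* ε)).

Relevant sets:
  FIRST(A) = { 'b', 'c', 'd' }

L → A L': PREDICT = { 'b', 'c', 'd' }
  'b' is in predict set, so this production goes in M[L, 'b']

M[L, 'b'] = L → A L'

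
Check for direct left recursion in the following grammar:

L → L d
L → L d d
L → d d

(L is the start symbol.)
Direct left recursion occurs when N → N α for some non-terminal N (the right-hand side begins with the left-hand side itself).

L → L d: LEFT RECURSIVE (starts with L)
L → L d d: LEFT RECURSIVE (starts with L)
L → d d: starts with d

The grammar has direct left recursion on: L.

Answer: Yes, L is left-recursive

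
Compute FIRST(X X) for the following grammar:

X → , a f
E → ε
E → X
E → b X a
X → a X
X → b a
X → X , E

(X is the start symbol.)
FIRST sets of the non-terminals involved (from the grammar, by fixed-point iteration):
  FIRST(X) = { ',', 'a', 'b' }

To compute FIRST(X X), process the symbols left to right:
Symbol X is a non-terminal. Add FIRST(X) \ {ε} = { ',', 'a', 'b' }
X is not nullable (ε ∉ FIRST(X)), so stop here.
FIRST(X X) = { ',', 'a', 'b' }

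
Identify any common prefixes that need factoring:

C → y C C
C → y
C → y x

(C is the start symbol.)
Left-factoring is needed when two productions for the same non-terminal
share a common prefix on the right-hand side.

Productions for C:
  C → y C C
  C → y
  C → y x

Found common prefix 'y' in productions for C

Answer: Yes, C has productions with common prefix 'y'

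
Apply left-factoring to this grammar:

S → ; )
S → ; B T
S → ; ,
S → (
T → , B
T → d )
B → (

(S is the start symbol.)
S → ; S'
S' → )
S' → B T
S' → ,
S → (
T → , B
T → d )
B → (

Left-factoring transforms A → αβ₁ | αβ₂ into A → αA' and A' → β₁ | β₂
(α is the longest common prefix among the alternatives). Repeat until
no nonterminal has two alternatives with a common prefix.

Round 1: S has alternatives sharing prefix ';'. Introduce S': S → ; S'
  Add: S' → )
  Add: S' → B T
  Add: S' → ,

No remaining common prefixes — done.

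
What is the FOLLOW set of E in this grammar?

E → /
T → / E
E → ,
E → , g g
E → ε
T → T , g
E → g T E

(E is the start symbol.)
{ $, ',', '/', 'g' }

To compute FOLLOW(E), find every occurrence of E on a right-hand side N → α E β: add FIRST(β) \ {ε}, and if β is empty or nullable also add FOLLOW(N). Iterate to a fixed point.

E is the start symbol, so $ ∈ FOLLOW(E).
In T → / E: E is at the end, add FOLLOW(T)
In E → g T E: E is at the end; this adds FOLLOW(E) to itself — nothing new

The FOLLOW sets referred to above (computed the same way, to a fixed point):
  FOLLOW(T) = { $, ',', '/', 'g' }

Taking the union: FOLLOW(E) = { $, ',', '/', 'g' }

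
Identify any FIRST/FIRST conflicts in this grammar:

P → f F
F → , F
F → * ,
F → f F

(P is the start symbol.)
Productions for F:
  F → , F: FIRST = { ',' }
  F → * ,: FIRST = { '*' }
  F → f F: FIRST = { 'f' }
P has only one production, so no FIRST/FIRST conflict is possible there.

All alternatives of each non-terminal have pairwise disjoint FIRST sets.

Answer: No FIRST/FIRST conflicts.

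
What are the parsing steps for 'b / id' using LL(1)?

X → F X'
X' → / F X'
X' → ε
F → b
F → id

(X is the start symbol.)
LL(1) parsing maintains a stack (initially the start symbol over $) and the input. At each step: if the stack top is a terminal, match it against the current input token; if it is a non-terminal N, replace it with the RHS of M[N, lookahead] (the unique production whose predict set contains the lookahead).

Stack is shown with the top on the left.

Stack     Input     Action
--------------------------
X $       b / id $  output X → F X'
F X' $    b / id $  output F → b
b X' $    b / id $  match 'b'
X' $      / id $    output X' → / F X'
/ F X' $  / id $    match '/'
F X' $    id $      output F → id
id X' $   id $      match 'id'
X' $      $         output X' → ε
$         $         accept

The string is accepted.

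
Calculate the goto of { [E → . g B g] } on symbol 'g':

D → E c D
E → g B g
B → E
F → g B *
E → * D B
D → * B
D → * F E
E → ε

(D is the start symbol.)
GOTO(I, 'g') = CLOSURE({ [A → αX.β] : [A → α.Xβ] ∈ I, X = 'g' })

Items with dot before 'g', with the dot advanced:
  [E → . g B g] → [E → g . B g]
Closure of the advanced items:
  [E → g . B g] has the dot before B: add [B → . E]
  [B → . E] has the dot before E: add [E → . g B g], [E → . * D B], [E → .]

GOTO = { [B → . E], [E → . * D B], [E → . g B g], [E → .], [E → g . B g] }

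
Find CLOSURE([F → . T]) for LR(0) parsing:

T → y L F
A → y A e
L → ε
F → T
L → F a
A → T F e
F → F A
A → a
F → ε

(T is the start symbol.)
To compute CLOSURE, for each item [A → α.Bβ] where B is a non-terminal, add [B → .γ] for all productions B → γ; repeat for the newly added items until nothing changes.

Start with: [F → . T]
  [F → . T] has the dot before T: add [T → . y L F]
No further items can be added.

CLOSURE = { [F → . T], [T → . y L F] }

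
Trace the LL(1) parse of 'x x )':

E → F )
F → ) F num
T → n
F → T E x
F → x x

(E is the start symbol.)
LL(1) parsing maintains a stack (initially the start symbol over $) and the input. At each step: if the stack top is a terminal, match it against the current input token; if it is a non-terminal N, replace it with the RHS of M[N, lookahead] (the unique production whose predict set contains the lookahead).

Stack is shown with the top on the left.

Stack    Input    Action
------------------------
E $      x x ) $  output E → F )
F ) $    x x ) $  output F → x x
x x ) $  x x ) $  match 'x'
x ) $    x ) $    match 'x'
) $      ) $      match ')'
$        $        accept

The string is accepted.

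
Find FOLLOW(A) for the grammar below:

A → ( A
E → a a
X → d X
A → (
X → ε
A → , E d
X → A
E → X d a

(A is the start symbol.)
{ $, 'd' }

To compute FOLLOW(A), find every occurrence of A on a right-hand side N → α A β: add FIRST(β) \ {ε}, and if β is empty or nullable also add FOLLOW(N). Iterate to a fixed point.

A is the start symbol, so $ ∈ FOLLOW(A).
In A → ( A: A is at the end; this adds FOLLOW(A) to itself — nothing new
In X → A: A is at the end, add FOLLOW(X)

The FOLLOW sets referred to above (computed the same way, to a fixed point):
  FOLLOW(X) = { 'd' }

Taking the union: FOLLOW(A) = { $, 'd' }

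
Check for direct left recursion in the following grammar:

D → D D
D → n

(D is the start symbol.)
Yes, D is left-recursive

D → D D: LEFT RECURSIVE (starts with D)
D → n: starts with n

The grammar has direct left recursion on: D.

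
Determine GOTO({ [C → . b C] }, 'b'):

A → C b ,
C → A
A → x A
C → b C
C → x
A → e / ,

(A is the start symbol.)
{ [A → . C b ,], [A → . e / ,], [A → . x A], [C → . A], [C → . b C], [C → . x], [C → b . C] }

GOTO(I, 'b') = CLOSURE({ [A → αX.β] : [A → α.Xβ] ∈ I, X = 'b' })

Items with dot before 'b', with the dot advanced:
  [C → . b C] → [C → b . C]
Closure of the advanced items:
  [C → b . C] has the dot before C: add [C → . A], [C → . b C], [C → . x]
  [C → . A] has the dot before A: add [A → . C b ,], [A → . x A], [A → . e / ,]

GOTO = { [A → . C b ,], [A → . e / ,], [A → . x A], [C → . A], [C → . b C], [C → . x], [C → b . C] }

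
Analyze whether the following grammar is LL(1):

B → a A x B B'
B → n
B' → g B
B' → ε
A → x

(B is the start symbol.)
No. Predict set conflict for B': { 'g' }

Relevant sets:
  FOLLOW(B') = { $, 'g' }

For B:
  PREDICT(B → a A x B B') = { 'a' }
  PREDICT(B → n) = { 'n' }
For B':
  PREDICT(B' → g B) = { 'g' }
  PREDICT(B' → ε) = { $, 'g' }
A has a single production, so nothing to check there.

Conflict found: Predict set conflict for B': { 'g' }
The grammar is NOT LL(1).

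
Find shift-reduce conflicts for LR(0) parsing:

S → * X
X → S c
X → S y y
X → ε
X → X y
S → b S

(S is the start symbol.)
Yes — I1: [X → .] vs [S → . * X]; I6: [S → * X .] vs [X → X . y]

A shift-reduce conflict occurs when an LR(0) state has both:
  - a complete (reduce) item [A → α .] (dot at the end), and
  - a shift item [B → β . c γ] (dot before a terminal).

Augment with S' → S and build the canonical LR(0) collection (I0 = CLOSURE({[S' → . S]}), then GOTO on every symbol after a dot until no new states appear). It has 11 states:
  I0: { [S → . * X], [S → . b S], [S' → . S] }  — shift
  I1: { [S → * . X], [S → . * X], [S → . b S], [X → . S c], [X → . S y y], [X → . X y], [X → .] }  — shift, reduce
  I2: { [S' → S .] }  — accept
  I3: { [S → . * X], [S → . b S], [S → b . S] }  — shift
  I4: { [S → b S .] }  — reduce
  I5: { [X → S . c], [X → S . y y] }  — shift
  I6: { [S → * X .], [X → X . y] }  — shift, reduce
  I7: { [X → X y .] }  — reduce
  I8: { [X → S c .] }  — reduce
  I9: { [X → S y . y] }  — shift
  I10: { [X → S y y .] }  — reduce

I1 contains reduce item [X → .] and shift items [S → . * X], [S → . b S] — shift-reduce conflict.
I6 contains reduce item [S → * X .] and shift item [X → X . y] — shift-reduce conflict.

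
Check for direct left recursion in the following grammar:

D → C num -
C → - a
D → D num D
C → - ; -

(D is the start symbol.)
Direct left recursion occurs when N → N α for some non-terminal N (the right-hand side begins with the left-hand side itself).

D → C num -: starts with C
C → - a: starts with '-'
D → D num D: LEFT RECURSIVE (starts with D)
C → - ; -: starts with '-'

The grammar has direct left recursion on: D.

Answer: Yes, D is left-recursive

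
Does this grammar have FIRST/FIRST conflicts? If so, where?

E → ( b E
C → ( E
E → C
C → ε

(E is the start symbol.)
FIRST sets of the non-terminals at (or reachable through a nullable prefix from) the front of some alternative:
  FIRST(C) = { '(', ε }

Productions for E:
  E → ( b E: FIRST = { '(' }
  E → C: FIRST = { '(', ε }
Productions for C:
  C → ( E: FIRST = { '(' }
  C → ε: FIRST = { ε }

Conflict for E: E → ( b E and E → C
  Overlap: { '(' }

Answer: Yes. E → '(' b E / E → C on { '(' }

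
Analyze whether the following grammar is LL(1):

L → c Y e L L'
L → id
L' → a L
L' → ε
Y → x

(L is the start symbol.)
Relevant sets:
  FOLLOW(L') = { $, 'a' }

For L:
  PREDICT(L → c Y e L L') = { 'c' }
  PREDICT(L → id) = { 'id' }
For L':
  PREDICT(L' → a L) = { 'a' }
  PREDICT(L' → ε) = { $, 'a' }
Y has a single production, so nothing to check there.

Conflict found: Predict set conflict for L': { 'a' }
The grammar is NOT LL(1).

Answer: No. Predict set conflict for L': { 'a' }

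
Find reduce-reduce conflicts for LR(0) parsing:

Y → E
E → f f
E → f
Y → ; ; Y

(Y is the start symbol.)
No reduce-reduce conflicts

A reduce-reduce conflict occurs when an LR(0) state has two complete items [A → α .] and [B → β .] — both call for a reduction, and with no lookahead the parser cannot choose between them.

Augment with Y' → Y and build the canonical LR(0) collection (I0 = CLOSURE({[Y' → . Y]}), then GOTO on every symbol after a dot until no new states appear). It has 8 states:
  I0: { [E → . f f], [E → . f], [Y → . ; ; Y], [Y → . E], [Y' → . Y] }  — shift
  I1: { [Y → ; . ; Y] }  — shift
  I2: { [Y → E .] }  — reduce
  I3: { [Y' → Y .] }  — accept
  I4: { [E → f . f], [E → f .] }  — shift, reduce
  I5: { [E → f f .] }  — reduce
  I6: { [E → . f f], [E → . f], [Y → . ; ; Y], [Y → . E], [Y → ; ; . Y] }  — shift
  I7: { [Y → ; ; Y .] }  — reduce

No state contains more than one complete item.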